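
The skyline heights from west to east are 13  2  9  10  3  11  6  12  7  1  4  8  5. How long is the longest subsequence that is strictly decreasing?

4

Negate each value so 'decreasing' becomes 'increasing', then run patience tails on the negated sequence:
-13 → extends → [-13]
-2 → extends → [-13, -2]
-9 → replaces -2 → [-13, -9]
-10 → replaces -9 → [-13, -10]
-3 → extends → [-13, -10, -3]
-11 → replaces -10 → [-13, -11, -3]
-6 → replaces -3 → [-13, -11, -6]
-12 → replaces -11 → [-13, -12, -6]
-7 → replaces -6 → [-13, -12, -7]
-1 → extends → [-13, -12, -7, -1]
-4 → replaces -1 → [-13, -12, -7, -4]
-8 → replaces -7 → [-13, -12, -8, -4]
-5 → replaces -4 → [-13, -12, -8, -5]
Four tails, so the longest strictly decreasing subsequence of the original has length 4.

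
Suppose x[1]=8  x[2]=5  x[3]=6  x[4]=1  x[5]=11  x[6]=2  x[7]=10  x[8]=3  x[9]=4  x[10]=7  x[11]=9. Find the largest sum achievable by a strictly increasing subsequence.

27

Let S[i] be the best sum of a strictly increasing subsequence ending at i:
i:      1  2  3  4  5  6  7  8  9 10 11
x[i]:   8  5  6  1 11  2 10  3  4  7  9
S:      8  5 11  1 22  3 21  6 10 18 27
Maximum is 27 (e.g. 5 + 6 + 7 + 9).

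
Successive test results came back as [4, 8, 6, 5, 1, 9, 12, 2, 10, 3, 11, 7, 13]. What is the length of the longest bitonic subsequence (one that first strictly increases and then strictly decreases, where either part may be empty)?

6

inc[i] = longest strictly increasing subsequence ending at i; dec[i] = longest strictly decreasing subsequence starting at i:
i:      1  2  3  4  5  6  7  8  9 10 11 12 13
a[i]:   4  8  6  5  1  9 12  2 10  3 11  7 13
inc:    1  2  2  2  1  3  4  2  4  3  5  4  6
dec:    2  4  3  2  1  2  3  1  2  1  2  1  1
Best peak at i=7 (value 12): inc=4, dec=3, length 4+3−1 = 6.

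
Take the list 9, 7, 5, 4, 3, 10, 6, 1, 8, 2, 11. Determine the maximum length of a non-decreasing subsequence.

Let dp[i] be the length of the longest such subsequence ending at index i:
i:      1  2  3  4  5  6  7  8  9 10 11
a[i]:   9  7  5  4  3 10  6  1  8  2 11
dp:     1  1  1  1  1  2  2  1  3  2  4
Maximum dp value is 4.

4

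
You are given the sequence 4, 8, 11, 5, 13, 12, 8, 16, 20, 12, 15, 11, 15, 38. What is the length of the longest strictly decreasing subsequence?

3

Let dp[i] be the longest strictly decreasing subsequence ending at i:
i:      1  2  3  4  5  6  7  8  9 10 11 12 13 14
a[i]:   4  8 11  5 13 12  8 16 20 12 15 11 15 38
dp:     1  1  1  2  1  2  3  1  1  2  2  3  2  1
Maximum is 3.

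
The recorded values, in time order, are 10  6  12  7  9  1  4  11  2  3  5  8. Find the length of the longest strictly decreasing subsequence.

4

Negate each value so 'decreasing' becomes 'increasing', then run patience tails on the negated sequence:
-10 → extends → [-10]
-6 → extends → [-10, -6]
-12 → replaces -10 → [-12, -6]
-7 → replaces -6 → [-12, -7]
-9 → replaces -7 → [-12, -9]
-1 → extends → [-12, -9, -1]
-4 → replaces -1 → [-12, -9, -4]
-11 → replaces -9 → [-12, -11, -4]
-2 → extends → [-12, -11, -4, -2]
-3 → replaces -2 → [-12, -11, -4, -3]
-5 → replaces -4 → [-12, -11, -5, -3]
-8 → replaces -5 → [-12, -11, -8, -3]
Four tails, so the longest strictly decreasing subsequence of the original has length 4.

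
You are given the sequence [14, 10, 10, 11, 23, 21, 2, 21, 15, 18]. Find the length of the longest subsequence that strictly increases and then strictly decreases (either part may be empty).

inc[i] = longest strictly increasing subsequence ending at i; dec[i] = longest strictly decreasing subsequence starting at i:
i:      1  2  3  4  5  6  7  8  9 10
a[i]:  14 10 10 11 23 21  2 21 15 18
inc:    1  1  1  2  3  3  1  3  3  4
dec:    3  2  2  2  3  2  1  2  1  1
Best peak at i=5 (value 23): inc=3, dec=3, length 3+3−1 = 5.

5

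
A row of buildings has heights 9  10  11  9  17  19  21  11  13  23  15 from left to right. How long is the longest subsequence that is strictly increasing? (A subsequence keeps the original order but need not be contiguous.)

7

Let dp[i] be the length of the longest such subsequence ending at index i:
i:      1  2  3  4  5  6  7  8  9 10 11
a[i]:   9 10 11  9 17 19 21 11 13 23 15
dp:     1  2  3  1  4  5  6  3  4  7  5
Maximum dp value is 7.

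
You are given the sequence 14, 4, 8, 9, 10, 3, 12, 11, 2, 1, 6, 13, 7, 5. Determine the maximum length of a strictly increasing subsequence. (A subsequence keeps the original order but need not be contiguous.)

Let dp[i] be the length of the longest such subsequence ending at index i:
i:      1  2  3  4  5  6  7  8  9 10 11 12 13 14
a[i]:  14  4  8  9 10  3 12 11  2  1  6 13  7  5
dp:     1  1  2  3  4  1  5  5  1  1  2  6  3  2
Maximum dp value is 6.

6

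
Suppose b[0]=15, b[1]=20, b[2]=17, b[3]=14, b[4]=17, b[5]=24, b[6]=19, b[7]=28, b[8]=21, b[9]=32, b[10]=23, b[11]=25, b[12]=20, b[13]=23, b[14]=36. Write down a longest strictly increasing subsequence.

15, 17, 19, 21, 23, 25, 36

Patience tails give the LIS length; then backtrack through the dp parents:
15 → extends → [15]
20 → extends → [15, 20]
17 → replaces 20 → [15, 17]
14 → replaces 15 → [14, 17]
17 → already a tail → [14, 17]
24 → extends → [14, 17, 24]
19 → replaces 24 → [14, 17, 19]
28 → extends → [14, 17, 19, 28]
21 → replaces 28 → [14, 17, 19, 21]
32 → extends → [14, 17, 19, 21, 32]
23 → replaces 32 → [14, 17, 19, 21, 23]
25 → extends → [14, 17, 19, 21, 23, 25]
20 → replaces 21 → [14, 17, 19, 20, 23, 25]
23 → already a tail → [14, 17, 19, 20, 23, 25]
36 → extends → [14, 17, 19, 20, 23, 25, 36]
Length 7; one witness is 15, 17, 19, 21, 23, 25, 36.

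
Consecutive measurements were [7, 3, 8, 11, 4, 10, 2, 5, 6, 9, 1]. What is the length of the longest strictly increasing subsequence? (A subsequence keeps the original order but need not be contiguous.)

5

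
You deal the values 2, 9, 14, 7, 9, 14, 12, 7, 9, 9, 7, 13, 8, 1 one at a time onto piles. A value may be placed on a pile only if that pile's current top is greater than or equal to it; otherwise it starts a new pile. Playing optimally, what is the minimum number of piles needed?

5

The minimum number of non-increasing subsequences covering a sequence equals the length of its longest strictly increasing subsequence.
LIS length is 5 (e.g. 2, 7, 9, 12, 13), so 5 piles are needed.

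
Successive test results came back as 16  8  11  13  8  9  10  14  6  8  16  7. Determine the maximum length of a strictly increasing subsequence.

Track the smallest tail for each achievable length (strict):
16 → extends → [16]
8 → replaces 16 → [8]
11 → extends → [8, 11]
13 → extends → [8, 11, 13]
8 → already a tail → [8, 11, 13]
9 → replaces 11 → [8, 9, 13]
10 → replaces 13 → [8, 9, 10]
14 → extends → [8, 9, 10, 14]
6 → replaces 8 → [6, 9, 10, 14]
8 → replaces 9 → [6, 8, 10, 14]
16 → extends → [6, 8, 10, 14, 16]
7 → replaces 8 → [6, 7, 10, 14, 16]
Five tails, so the longest strictly increasing subsequence has length 5 (e.g. 8, 11, 13, 14, 16).

5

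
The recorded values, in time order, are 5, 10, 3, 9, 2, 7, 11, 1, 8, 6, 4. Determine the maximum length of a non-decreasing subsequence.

Track the smallest tail for each achievable length (allowing ties):
5 → extends → [5]
10 → extends → [5, 10]
3 → replaces 5 → [3, 10]
9 → replaces 10 → [3, 9]
2 → replaces 3 → [2, 9]
7 → replaces 9 → [2, 7]
11 → extends → [2, 7, 11]
1 → replaces 2 → [1, 7, 11]
8 → replaces 11 → [1, 7, 8]
6 → replaces 7 → [1, 6, 8]
4 → replaces 6 → [1, 4, 8]
Three tails, so the longest non-decreasing subsequence has length 3 (e.g. 5, 10, 11).

3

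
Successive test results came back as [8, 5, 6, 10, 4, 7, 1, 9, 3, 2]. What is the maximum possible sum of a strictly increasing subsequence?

27

Let S[i] be the best sum of a strictly increasing subsequence ending at i:
i:      1  2  3  4  5  6  7  8  9 10
a[i]:   8  5  6 10  4  7  1  9  3  2
S:      8  5 11 21  4 18  1 27  4  3
Maximum is 27 (e.g. 5 + 6 + 7 + 9).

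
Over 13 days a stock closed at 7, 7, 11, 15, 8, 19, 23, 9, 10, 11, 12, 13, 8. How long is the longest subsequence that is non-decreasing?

Let dp[i] be the length of the longest such subsequence ending at index i:
i:      1  2  3  4  5  6  7  8  9 10 11 12 13
a[i]:   7  7 11 15  8 19 23  9 10 11 12 13  8
dp:     1  2  3  4  3  5  6  4  5  6  7  8  4
Maximum dp value is 8.

8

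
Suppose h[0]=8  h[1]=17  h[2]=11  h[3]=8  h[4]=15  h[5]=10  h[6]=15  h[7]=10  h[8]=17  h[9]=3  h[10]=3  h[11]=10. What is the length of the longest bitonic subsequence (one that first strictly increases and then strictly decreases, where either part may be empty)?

5

inc[i] = longest strictly increasing subsequence ending at i; dec[i] = longest strictly decreasing subsequence starting at i:
i:      0  1  2  3  4  5  6  7  8  9 10 11
h[i]:   8 17 11  8 15 10 15 10 17  3  3 10
inc:    1  2  2  1  3  2  3  2  4  1  1  2
dec:    2  4  3  2  3  2  3  2  2  1  1  1
Best peak at i=1 (value 17): inc=2, dec=4, length 2+4−1 = 5.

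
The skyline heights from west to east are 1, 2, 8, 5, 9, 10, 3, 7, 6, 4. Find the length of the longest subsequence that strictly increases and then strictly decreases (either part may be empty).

8

inc[i] = longest strictly increasing subsequence ending at i; dec[i] = longest strictly decreasing subsequence starting at i:
i:      1  2  3  4  5  6  7  8  9 10
a[i]:   1  2  8  5  9 10  3  7  6  4
inc:    1  2  3  3  4  5  3  4  4  4
dec:    1  1  4  2  4  4  1  3  2  1
Best peak at i=6 (value 10): inc=5, dec=4, length 5+4−1 = 8.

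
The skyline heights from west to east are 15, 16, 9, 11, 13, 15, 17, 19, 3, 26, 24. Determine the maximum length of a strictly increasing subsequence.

Track the smallest tail for each achievable length (strict):
15 → extends → [15]
16 → extends → [15, 16]
9 → replaces 15 → [9, 16]
11 → replaces 16 → [9, 11]
13 → extends → [9, 11, 13]
15 → extends → [9, 11, 13, 15]
17 → extends → [9, 11, 13, 15, 17]
19 → extends → [9, 11, 13, 15, 17, 19]
3 → replaces 9 → [3, 11, 13, 15, 17, 19]
26 → extends → [3, 11, 13, 15, 17, 19, 26]
24 → replaces 26 → [3, 11, 13, 15, 17, 19, 24]
Seven tails, so the longest strictly increasing subsequence has length 7 (e.g. 9, 11, 13, 15, 17, 19, 26).

7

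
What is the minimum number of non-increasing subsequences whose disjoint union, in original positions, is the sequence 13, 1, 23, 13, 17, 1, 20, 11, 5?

Place each on the leftmost legal pile:
13 → new pile 1 (tops now [13])
1 → pile 1 (tops now [1])
23 → new pile 2 (tops now [1, 23])
13 → pile 2 (tops now [1, 13])
17 → new pile 3 (tops now [1, 13, 17])
1 → pile 1 (tops now [1, 13, 17])
20 → new pile 4 (tops now [1, 13, 17, 20])
11 → pile 2 (tops now [1, 11, 17, 20])
5 → pile 2 (tops now [1, 5, 17, 20])
Four piles.

4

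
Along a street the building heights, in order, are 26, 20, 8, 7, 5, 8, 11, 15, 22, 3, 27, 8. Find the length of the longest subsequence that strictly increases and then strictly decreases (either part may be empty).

7

inc[i] = longest strictly increasing subsequence ending at i; dec[i] = longest strictly decreasing subsequence starting at i:
i:      1  2  3  4  5  6  7  8  9 10 11 12
a[i]:  26 20  8  7  5  8 11 15 22  3 27  8
inc:    1  1  1  1  1  2  3  4  5  1  6  2
dec:    6  5  4  3  2  2  2  2  2  1  2  1
Best peak at i=11 (value 27): inc=6, dec=2, length 6+2−1 = 7.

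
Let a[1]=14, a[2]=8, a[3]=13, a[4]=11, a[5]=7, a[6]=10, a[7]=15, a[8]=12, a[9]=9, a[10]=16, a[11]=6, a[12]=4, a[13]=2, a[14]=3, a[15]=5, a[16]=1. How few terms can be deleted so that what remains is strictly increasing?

Fewest deletions = n − (longest strictly increasing subsequence).
Patience tails:
14 → extends → [14]
8 → replaces 14 → [8]
13 → extends → [8, 13]
11 → replaces 13 → [8, 11]
7 → replaces 8 → [7, 11]
10 → replaces 11 → [7, 10]
15 → extends → [7, 10, 15]
12 → replaces 15 → [7, 10, 12]
9 → replaces 10 → [7, 9, 12]
16 → extends → [7, 9, 12, 16]
6 → replaces 7 → [6, 9, 12, 16]
4 → replaces 6 → [4, 9, 12, 16]
2 → replaces 4 → [2, 9, 12, 16]
3 → replaces 9 → [2, 3, 12, 16]
5 → replaces 12 → [2, 3, 5, 16]
1 → replaces 2 → [1, 3, 5, 16]
Longest strictly increasing subsequence has length 4, so deletions = 16 − 4 = 12.

12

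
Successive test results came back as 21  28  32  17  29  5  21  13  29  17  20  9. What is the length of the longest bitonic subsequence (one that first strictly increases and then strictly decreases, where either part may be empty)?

inc[i] = longest strictly increasing subsequence ending at i; dec[i] = longest strictly decreasing subsequence starting at i:
i:      1  2  3  4  5  6  7  8  9 10 11 12
a[i]:  21 28 32 17 29  5 21 13 29 17 20  9
inc:    1  2  3  1  3  1  2  2  3  3  4  2
dec:    4  4  5  3  4  1  3  2  3  2  2  1
Best peak at i=3 (value 32): inc=3, dec=5, length 3+5−1 = 7.

7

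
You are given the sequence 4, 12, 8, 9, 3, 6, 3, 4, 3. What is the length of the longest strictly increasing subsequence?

3

Track the smallest tail for each achievable length (strict):
4 → extends → [4]
12 → extends → [4, 12]
8 → replaces 12 → [4, 8]
9 → extends → [4, 8, 9]
3 → replaces 4 → [3, 8, 9]
6 → replaces 8 → [3, 6, 9]
3 → already a tail → [3, 6, 9]
4 → replaces 6 → [3, 4, 9]
3 → already a tail → [3, 4, 9]
Three tails, so the longest strictly increasing subsequence has length 3 (e.g. 4, 8, 9).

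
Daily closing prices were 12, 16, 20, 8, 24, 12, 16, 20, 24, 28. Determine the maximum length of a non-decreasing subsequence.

Let dp[i] be the length of the longest such subsequence ending at index i:
i:      1  2  3  4  5  6  7  8  9 10
a[i]:  12 16 20  8 24 12 16 20 24 28
dp:     1  2  3  1  4  2  3  4  5  6
Maximum dp value is 6.

6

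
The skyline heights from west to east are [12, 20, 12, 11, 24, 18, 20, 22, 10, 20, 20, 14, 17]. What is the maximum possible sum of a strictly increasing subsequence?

Let S[i] be the best sum of a strictly increasing subsequence ending at i:
i:      1  2  3  4  5  6  7  8  9 10 11 12 13
a[i]:  12 20 12 11 24 18 20 22 10 20 20 14 17
S:     12 32 12 11 56 30 50 72 10 50 50 26 43
Maximum is 72 (e.g. 12 + 18 + 20 + 22).

72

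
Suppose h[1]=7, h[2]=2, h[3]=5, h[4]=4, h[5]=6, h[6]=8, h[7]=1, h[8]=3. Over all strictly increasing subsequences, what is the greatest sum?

21

Let S[i] be the best sum of a strictly increasing subsequence ending at i:
i:      1  2  3  4  5  6  7  8
h[i]:   7  2  5  4  6  8  1  3
S:      7  2  7  6 13 21  1  5
Maximum is 21 (e.g. 2 + 5 + 6 + 8).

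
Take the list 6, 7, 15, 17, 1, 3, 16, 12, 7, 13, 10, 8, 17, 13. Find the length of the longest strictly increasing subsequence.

Let dp[i] be the length of the longest such subsequence ending at index i:
i:      1  2  3  4  5  6  7  8  9 10 11 12 13 14
a[i]:   6  7 15 17  1  3 16 12  7 13 10  8 17 13
dp:     1  2  3  4  1  2  4  3  3  4  4  4  5  5
Maximum dp value is 5.

5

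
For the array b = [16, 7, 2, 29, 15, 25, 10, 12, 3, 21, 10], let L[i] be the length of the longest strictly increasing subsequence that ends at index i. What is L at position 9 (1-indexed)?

2

dp[i] = 1 + max{dp[j] : j<i, b[j]<b[i]} (or 1 if no such j):
i:      1  2  3  4  5  6  7  8  9 10 11
b[i]:  16  7  2 29 15 25 10 12  3 21 10
dp:     1  1  1  2  2  3  2  3  2  4  3
At index 9 the value is 2.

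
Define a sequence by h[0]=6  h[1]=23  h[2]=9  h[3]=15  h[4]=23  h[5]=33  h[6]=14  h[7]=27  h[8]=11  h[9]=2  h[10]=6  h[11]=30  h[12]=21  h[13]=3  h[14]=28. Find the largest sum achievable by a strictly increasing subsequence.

Let S[i] be the best sum of a strictly increasing subsequence ending at i:
i:       0   1   2   3   4   5   6   7   8   9  10  11  12  13  14
h[i]:    6  23   9  15  23  33  14  27  11   2   6  30  21   3  28
S:       6  29  15  30  53  86  29  80  26   2   8 110  51   5 108
Maximum is 110 (e.g. 6 + 9 + 15 + 23 + 27 + 30).

110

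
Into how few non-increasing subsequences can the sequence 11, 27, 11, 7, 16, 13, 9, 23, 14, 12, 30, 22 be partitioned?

4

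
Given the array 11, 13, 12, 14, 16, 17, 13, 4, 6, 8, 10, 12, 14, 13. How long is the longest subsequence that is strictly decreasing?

Let dp[i] be the longest strictly decreasing subsequence ending at i:
i:      1  2  3  4  5  6  7  8  9 10 11 12 13 14
a[i]:  11 13 12 14 16 17 13  4  6  8 10 12 14 13
dp:     1  1  2  1  1  1  2  3  3  3  3  3  2  3
Maximum is 3.

3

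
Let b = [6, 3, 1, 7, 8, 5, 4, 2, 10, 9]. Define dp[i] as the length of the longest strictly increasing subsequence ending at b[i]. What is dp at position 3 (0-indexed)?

2

dp[i] = 1 + max{dp[j] : j<i, b[j]<b[i]} (or 1 if no such j):
i:      0  1  2  3  4  5  6  7  8  9
b[i]:   6  3  1  7  8  5  4  2 10  9
dp:     1  1  1  2  3  2  2  2  4  4
At index 3 the value is 2.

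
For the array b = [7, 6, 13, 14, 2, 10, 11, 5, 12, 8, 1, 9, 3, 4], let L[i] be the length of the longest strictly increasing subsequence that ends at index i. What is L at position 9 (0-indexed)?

dp[i] = 1 + max{dp[j] : j<i, b[j]<b[i]} (or 1 if no such j):
i:      0  1  2  3  4  5  6  7  8  9 10 11 12 13
b[i]:   7  6 13 14  2 10 11  5 12  8  1  9  3  4
dp:     1  1  2  3  1  2  3  2  4  3  1  4  2  3
At index 9 the value is 3.

3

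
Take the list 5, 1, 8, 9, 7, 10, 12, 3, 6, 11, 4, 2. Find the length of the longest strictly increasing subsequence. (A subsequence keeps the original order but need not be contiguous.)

5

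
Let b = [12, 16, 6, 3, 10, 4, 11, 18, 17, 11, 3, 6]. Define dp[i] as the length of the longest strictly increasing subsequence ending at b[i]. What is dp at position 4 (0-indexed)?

dp[i] = 1 + max{dp[j] : j<i, b[j]<b[i]} (or 1 if no such j):
i:      0  1  2  3  4  5  6  7  8  9 10 11
b[i]:  12 16  6  3 10  4 11 18 17 11  3  6
dp:     1  2  1  1  2  2  3  4  4  3  1  3
At index 4 the value is 2.

2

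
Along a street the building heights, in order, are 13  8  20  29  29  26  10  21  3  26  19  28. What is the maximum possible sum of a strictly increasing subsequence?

108

Let S[i] be the best sum of a strictly increasing subsequence ending at i:
i:       1   2   3   4   5   6   7   8   9  10  11  12
a[i]:   13   8  20  29  29  26  10  21   3  26  19  28
S:      13   8  33  62  62  59  18  54   3  80  37 108
Maximum is 108 (e.g. 13 + 20 + 21 + 26 + 28).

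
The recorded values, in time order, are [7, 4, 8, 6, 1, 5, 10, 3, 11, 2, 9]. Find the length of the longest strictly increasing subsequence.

4

Let dp[i] be the length of the longest such subsequence ending at index i:
i:      1  2  3  4  5  6  7  8  9 10 11
a[i]:   7  4  8  6  1  5 10  3 11  2  9
dp:     1  1  2  2  1  2  3  2  4  2  3
Maximum dp value is 4.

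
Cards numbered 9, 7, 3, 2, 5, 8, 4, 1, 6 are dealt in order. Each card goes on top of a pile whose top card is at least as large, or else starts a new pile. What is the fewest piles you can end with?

Place each on the leftmost legal pile:
9 → new pile 1 (tops now [9])
7 → pile 1 (tops now [7])
3 → pile 1 (tops now [3])
2 → pile 1 (tops now [2])
5 → new pile 2 (tops now [2, 5])
8 → new pile 3 (tops now [2, 5, 8])
4 → pile 2 (tops now [2, 4, 8])
1 → pile 1 (tops now [1, 4, 8])
6 → pile 3 (tops now [1, 4, 6])
Three piles.

3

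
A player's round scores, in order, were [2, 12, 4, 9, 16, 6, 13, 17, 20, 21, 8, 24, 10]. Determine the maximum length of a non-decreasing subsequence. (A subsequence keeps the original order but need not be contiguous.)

8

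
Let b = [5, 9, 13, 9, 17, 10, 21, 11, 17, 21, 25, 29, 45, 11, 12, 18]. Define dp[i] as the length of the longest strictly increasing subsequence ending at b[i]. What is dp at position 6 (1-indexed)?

3

dp[i] = 1 + max{dp[j] : j<i, b[j]<b[i]} (or 1 if no such j):
i:      1  2  3  4  5  6  7  8  9 10 11 12 13 14 15 16
b[i]:   5  9 13  9 17 10 21 11 17 21 25 29 45 11 12 18
dp:     1  2  3  2  4  3  5  4  5  6  7  8  9  4  5  6
At index 6 the value is 3.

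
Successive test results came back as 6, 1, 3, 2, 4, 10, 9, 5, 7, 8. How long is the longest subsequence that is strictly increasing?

6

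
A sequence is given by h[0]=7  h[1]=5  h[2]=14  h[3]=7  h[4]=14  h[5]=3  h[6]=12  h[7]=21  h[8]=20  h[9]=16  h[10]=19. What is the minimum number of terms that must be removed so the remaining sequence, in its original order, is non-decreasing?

6

Fewest deletions = n − (longest non-decreasing subsequence).
Patience tails:
7 → extends → [7]
5 → replaces 7 → [5]
14 → extends → [5, 14]
7 → replaces 14 → [5, 7]
14 → extends → [5, 7, 14]
3 → replaces 5 → [3, 7, 14]
12 → replaces 14 → [3, 7, 12]
21 → extends → [3, 7, 12, 21]
20 → replaces 21 → [3, 7, 12, 20]
16 → replaces 20 → [3, 7, 12, 16]
19 → extends → [3, 7, 12, 16, 19]
Longest non-decreasing subsequence has length 5, so deletions = 11 − 5 = 6.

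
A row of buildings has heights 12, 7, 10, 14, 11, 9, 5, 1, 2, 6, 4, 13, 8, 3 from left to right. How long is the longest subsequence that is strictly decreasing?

6

Negate each value so 'decreasing' becomes 'increasing', then run patience tails on the negated sequence:
-12 → extends → [-12]
-7 → extends → [-12, -7]
-10 → replaces -7 → [-12, -10]
-14 → replaces -12 → [-14, -10]
-11 → replaces -10 → [-14, -11]
-9 → extends → [-14, -11, -9]
-5 → extends → [-14, -11, -9, -5]
-1 → extends → [-14, -11, -9, -5, -1]
-2 → replaces -1 → [-14, -11, -9, -5, -2]
-6 → replaces -5 → [-14, -11, -9, -6, -2]
-4 → replaces -2 → [-14, -11, -9, -6, -4]
-13 → replaces -11 → [-14, -13, -9, -6, -4]
-8 → replaces -6 → [-14, -13, -9, -8, -4]
-3 → extends → [-14, -13, -9, -8, -4, -3]
Six tails, so the longest strictly decreasing subsequence of the original has length 6.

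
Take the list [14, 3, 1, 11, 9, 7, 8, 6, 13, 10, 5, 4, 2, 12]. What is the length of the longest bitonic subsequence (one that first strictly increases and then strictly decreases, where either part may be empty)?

8

inc[i] = longest strictly increasing subsequence ending at i; dec[i] = longest strictly decreasing subsequence starting at i:
i:      1  2  3  4  5  6  7  8  9 10 11 12 13 14
a[i]:  14  3  1 11  9  7  8  6 13 10  5  4  2 12
inc:    1  1  1  2  2  2  3  2  4  4  2  2  2  5
dec:    8  2  1  7  6  5  5  4  5  4  3  2  1  1
Best peak at i=1 (value 14): inc=1, dec=8, length 1+8−1 = 8.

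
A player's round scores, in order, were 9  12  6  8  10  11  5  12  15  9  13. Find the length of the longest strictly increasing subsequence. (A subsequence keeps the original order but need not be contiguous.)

6

Track the smallest tail for each achievable length (strict):
9 → extends → [9]
12 → extends → [9, 12]
6 → replaces 9 → [6, 12]
8 → replaces 12 → [6, 8]
10 → extends → [6, 8, 10]
11 → extends → [6, 8, 10, 11]
5 → replaces 6 → [5, 8, 10, 11]
12 → extends → [5, 8, 10, 11, 12]
15 → extends → [5, 8, 10, 11, 12, 15]
9 → replaces 10 → [5, 8, 9, 11, 12, 15]
13 → replaces 15 → [5, 8, 9, 11, 12, 13]
Six tails, so the longest strictly increasing subsequence has length 6 (e.g. 6, 8, 10, 11, 12, 15).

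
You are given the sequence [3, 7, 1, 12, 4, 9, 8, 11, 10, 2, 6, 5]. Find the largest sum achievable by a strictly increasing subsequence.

Let S[i] be the best sum of a strictly increasing subsequence ending at i:
i:      1  2  3  4  5  6  7  8  9 10 11 12
a[i]:   3  7  1 12  4  9  8 11 10  2  6  5
S:      3 10  1 22  7 19 18 30 29  3 13 12
Maximum is 30 (e.g. 3 + 7 + 9 + 11).

30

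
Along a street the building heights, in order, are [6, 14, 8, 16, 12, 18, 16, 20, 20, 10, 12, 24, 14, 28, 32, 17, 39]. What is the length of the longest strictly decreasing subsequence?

3

Negate each value so 'decreasing' becomes 'increasing', then run patience tails on the negated sequence:
-6 → extends → [-6]
-14 → replaces -6 → [-14]
-8 → extends → [-14, -8]
-16 → replaces -14 → [-16, -8]
-12 → replaces -8 → [-16, -12]
-18 → replaces -16 → [-18, -12]
-16 → replaces -12 → [-18, -16]
-20 → replaces -18 → [-20, -16]
-20 → already a tail → [-20, -16]
-10 → extends → [-20, -16, -10]
-12 → replaces -10 → [-20, -16, -12]
-24 → replaces -20 → [-24, -16, -12]
-14 → replaces -12 → [-24, -16, -14]
-28 → replaces -24 → [-28, -16, -14]
-32 → replaces -28 → [-32, -16, -14]
-17 → replaces -16 → [-32, -17, -14]
-39 → replaces -32 → [-39, -17, -14]
Three tails, so the longest strictly decreasing subsequence of the original has length 3.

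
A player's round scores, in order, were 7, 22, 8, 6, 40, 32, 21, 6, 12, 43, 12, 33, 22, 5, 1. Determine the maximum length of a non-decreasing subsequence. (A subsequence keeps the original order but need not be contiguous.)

Let dp[i] be the length of the longest such subsequence ending at index i:
i:      1  2  3  4  5  6  7  8  9 10 11 12 13 14 15
a[i]:   7 22  8  6 40 32 21  6 12 43 12 33 22  5  1
dp:     1  2  2  1  3  3  3  2  3  4  4  5  5  1  1
Maximum dp value is 5.

5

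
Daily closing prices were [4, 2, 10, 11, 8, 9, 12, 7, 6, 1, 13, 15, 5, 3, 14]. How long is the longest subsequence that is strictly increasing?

Track the smallest tail for each achievable length (strict):
4 → extends → [4]
2 → replaces 4 → [2]
10 → extends → [2, 10]
11 → extends → [2, 10, 11]
8 → replaces 10 → [2, 8, 11]
9 → replaces 11 → [2, 8, 9]
12 → extends → [2, 8, 9, 12]
7 → replaces 8 → [2, 7, 9, 12]
6 → replaces 7 → [2, 6, 9, 12]
1 → replaces 2 → [1, 6, 9, 12]
13 → extends → [1, 6, 9, 12, 13]
15 → extends → [1, 6, 9, 12, 13, 15]
5 → replaces 6 → [1, 5, 9, 12, 13, 15]
3 → replaces 5 → [1, 3, 9, 12, 13, 15]
14 → replaces 15 → [1, 3, 9, 12, 13, 14]
Six tails, so the longest strictly increasing subsequence has length 6 (e.g. 4, 10, 11, 12, 13, 15).

6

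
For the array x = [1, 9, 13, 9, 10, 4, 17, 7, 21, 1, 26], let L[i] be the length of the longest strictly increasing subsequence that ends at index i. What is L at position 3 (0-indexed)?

dp[i] = 1 + max{dp[j] : j<i, x[j]<x[i]} (or 1 if no such j):
i:      0  1  2  3  4  5  6  7  8  9 10
x[i]:   1  9 13  9 10  4 17  7 21  1 26
dp:     1  2  3  2  3  2  4  3  5  1  6
At index 3 the value is 2.

2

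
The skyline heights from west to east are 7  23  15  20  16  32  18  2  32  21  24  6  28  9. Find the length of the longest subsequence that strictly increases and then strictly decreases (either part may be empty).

inc[i] = longest strictly increasing subsequence ending at i; dec[i] = longest strictly decreasing subsequence starting at i:
i:      1  2  3  4  5  6  7  8  9 10 11 12 13 14
a[i]:   7 23 15 20 16 32 18  2 32 21 24  6 28  9
inc:    1  2  2  3  3  4  4  1  5  5  6  2  7  3
dec:    2  4  2  3  2  3  2  1  3  2  2  1  2  1
Best peak at i=13 (value 28): inc=7, dec=2, length 7+2−1 = 8.

8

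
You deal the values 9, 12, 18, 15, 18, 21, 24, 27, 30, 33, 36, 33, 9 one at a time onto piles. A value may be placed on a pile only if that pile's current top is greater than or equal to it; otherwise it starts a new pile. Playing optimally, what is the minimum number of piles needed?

The minimum number of non-increasing subsequences covering a sequence equals the length of its longest strictly increasing subsequence.
LIS length is 10 (e.g. 9, 12, 15, 18, 21, 24, 27, 30, 33, 36), so 10 piles are needed.

10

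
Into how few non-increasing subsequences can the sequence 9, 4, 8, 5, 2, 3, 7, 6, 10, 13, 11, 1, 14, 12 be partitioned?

The minimum number of non-increasing subsequences covering a sequence equals the length of its longest strictly increasing subsequence.
LIS length is 6 (e.g. 4, 5, 7, 10, 13, 14), so 6 piles are needed.

6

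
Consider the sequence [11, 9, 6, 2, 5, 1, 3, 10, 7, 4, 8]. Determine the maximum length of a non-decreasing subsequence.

Track the smallest tail for each achievable length (allowing ties):
11 → extends → [11]
9 → replaces 11 → [9]
6 → replaces 9 → [6]
2 → replaces 6 → [2]
5 → extends → [2, 5]
1 → replaces 2 → [1, 5]
3 → replaces 5 → [1, 3]
10 → extends → [1, 3, 10]
7 → replaces 10 → [1, 3, 7]
4 → replaces 7 → [1, 3, 4]
8 → extends → [1, 3, 4, 8]
Four tails, so the longest non-decreasing subsequence has length 4 (e.g. 2, 5, 7, 8).

4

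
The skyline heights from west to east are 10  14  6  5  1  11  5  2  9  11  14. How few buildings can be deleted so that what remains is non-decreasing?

Fewest deletions = n − (longest non-decreasing subsequence).
i:      1  2  3  4  5  6  7  8  9 10 11
a[i]:  10 14  6  5  1 11  5  2  9 11 14
dp:     1  2  1  1  1  2  2  2  3  4  5
max dp = 5, so deletions = 11 − 5 = 6.

6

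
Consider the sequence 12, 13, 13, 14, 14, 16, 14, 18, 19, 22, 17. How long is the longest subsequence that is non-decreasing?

9

Track the smallest tail for each achievable length (allowing ties):
12 → extends → [12]
13 → extends → [12, 13]
13 → extends → [12, 13, 13]
14 → extends → [12, 13, 13, 14]
14 → extends → [12, 13, 13, 14, 14]
16 → extends → [12, 13, 13, 14, 14, 16]
14 → replaces 16 → [12, 13, 13, 14, 14, 14]
18 → extends → [12, 13, 13, 14, 14, 14, 18]
19 → extends → [12, 13, 13, 14, 14, 14, 18, 19]
22 → extends → [12, 13, 13, 14, 14, 14, 18, 19, 22]
17 → replaces 18 → [12, 13, 13, 14, 14, 14, 17, 19, 22]
Nine tails, so the longest non-decreasing subsequence has length 9 (e.g. 12, 13, 13, 14, 14, 16, 18, 19, 22).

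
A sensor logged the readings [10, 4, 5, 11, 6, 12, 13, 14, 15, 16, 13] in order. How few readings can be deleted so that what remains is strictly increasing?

3

Fewest deletions = n − (longest strictly increasing subsequence).
Patience tails:
10 → extends → [10]
4 → replaces 10 → [4]
5 → extends → [4, 5]
11 → extends → [4, 5, 11]
6 → replaces 11 → [4, 5, 6]
12 → extends → [4, 5, 6, 12]
13 → extends → [4, 5, 6, 12, 13]
14 → extends → [4, 5, 6, 12, 13, 14]
15 → extends → [4, 5, 6, 12, 13, 14, 15]
16 → extends → [4, 5, 6, 12, 13, 14, 15, 16]
13 → already a tail → [4, 5, 6, 12, 13, 14, 15, 16]
Longest strictly increasing subsequence has length 8, so deletions = 11 − 8 = 3.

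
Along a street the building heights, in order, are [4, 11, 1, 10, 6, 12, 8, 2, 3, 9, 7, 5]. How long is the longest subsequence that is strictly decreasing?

Let dp[i] be the longest strictly decreasing subsequence ending at i:
i:      1  2  3  4  5  6  7  8  9 10 11 12
a[i]:   4 11  1 10  6 12  8  2  3  9  7  5
dp:     1  1  2  2  3  1  3  4  4  3  4  5
Maximum is 5.

5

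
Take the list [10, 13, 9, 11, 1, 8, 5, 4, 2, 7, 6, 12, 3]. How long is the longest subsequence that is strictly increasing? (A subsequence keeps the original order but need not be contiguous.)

Track the smallest tail for each achievable length (strict):
10 → extends → [10]
13 → extends → [10, 13]
9 → replaces 10 → [9, 13]
11 → replaces 13 → [9, 11]
1 → replaces 9 → [1, 11]
8 → replaces 11 → [1, 8]
5 → replaces 8 → [1, 5]
4 → replaces 5 → [1, 4]
2 → replaces 4 → [1, 2]
7 → extends → [1, 2, 7]
6 → replaces 7 → [1, 2, 6]
12 → extends → [1, 2, 6, 12]
3 → replaces 6 → [1, 2, 3, 12]
Four tails, so the longest strictly increasing subsequence has length 4 (e.g. 1, 5, 7, 12).

4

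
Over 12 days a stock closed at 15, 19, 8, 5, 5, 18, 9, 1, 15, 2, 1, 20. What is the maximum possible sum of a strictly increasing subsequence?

Let S[i] be the best sum of a strictly increasing subsequence ending at i:
i:      1  2  3  4  5  6  7  8  9 10 11 12
a[i]:  15 19  8  5  5 18  9  1 15  2  1 20
S:     15 34  8  5  5 33 17  1 32  3  1 54
Maximum is 54 (e.g. 15 + 19 + 20).

54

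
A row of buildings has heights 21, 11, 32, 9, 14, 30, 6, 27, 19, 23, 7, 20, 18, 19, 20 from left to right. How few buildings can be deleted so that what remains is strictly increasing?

Fewest deletions = n − (longest strictly increasing subsequence).
i:      1  2  3  4  5  6  7  8  9 10 11 12 13 14 15
a[i]:  21 11 32  9 14 30  6 27 19 23  7 20 18 19 20
dp:     1  1  2  1  2  3  1  3  3  4  2  4  3  4  5
max dp = 5, so deletions = 15 − 5 = 10.

10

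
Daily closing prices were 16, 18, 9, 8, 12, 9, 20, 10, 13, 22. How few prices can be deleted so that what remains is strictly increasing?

5

Fewest deletions = n − (longest strictly increasing subsequence).
i:      1  2  3  4  5  6  7  8  9 10
a[i]:  16 18  9  8 12  9 20 10 13 22
dp:     1  2  1  1  2  2  3  3  4  5
max dp = 5, so deletions = 10 − 5 = 5.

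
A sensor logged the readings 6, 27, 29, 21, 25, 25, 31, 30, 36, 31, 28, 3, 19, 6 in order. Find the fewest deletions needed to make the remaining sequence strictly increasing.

9

Fewest deletions = n − (longest strictly increasing subsequence).
Patience tails:
6 → extends → [6]
27 → extends → [6, 27]
29 → extends → [6, 27, 29]
21 → replaces 27 → [6, 21, 29]
25 → replaces 29 → [6, 21, 25]
25 → already a tail → [6, 21, 25]
31 → extends → [6, 21, 25, 31]
30 → replaces 31 → [6, 21, 25, 30]
36 → extends → [6, 21, 25, 30, 36]
31 → replaces 36 → [6, 21, 25, 30, 31]
28 → replaces 30 → [6, 21, 25, 28, 31]
3 → replaces 6 → [3, 21, 25, 28, 31]
19 → replaces 21 → [3, 19, 25, 28, 31]
6 → replaces 19 → [3, 6, 25, 28, 31]
Longest strictly increasing subsequence has length 5, so deletions = 14 − 5 = 9.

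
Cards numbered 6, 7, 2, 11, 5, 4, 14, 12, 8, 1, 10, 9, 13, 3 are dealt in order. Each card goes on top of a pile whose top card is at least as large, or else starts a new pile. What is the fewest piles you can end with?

Place each on the leftmost legal pile:
6 → new pile 1 (tops now [6])
7 → new pile 2 (tops now [6, 7])
2 → pile 1 (tops now [2, 7])
11 → new pile 3 (tops now [2, 7, 11])
5 → pile 2 (tops now [2, 5, 11])
4 → pile 2 (tops now [2, 4, 11])
14 → new pile 4 (tops now [2, 4, 11, 14])
12 → pile 4 (tops now [2, 4, 11, 12])
8 → pile 3 (tops now [2, 4, 8, 12])
1 → pile 1 (tops now [1, 4, 8, 12])
10 → pile 4 (tops now [1, 4, 8, 10])
9 → pile 4 (tops now [1, 4, 8, 9])
13 → new pile 5 (tops now [1, 4, 8, 9, 13])
3 → pile 2 (tops now [1, 3, 8, 9, 13])
Five piles.

5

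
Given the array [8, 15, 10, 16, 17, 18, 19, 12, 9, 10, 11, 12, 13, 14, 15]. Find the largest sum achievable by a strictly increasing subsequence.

Let S[i] be the best sum of a strictly increasing subsequence ending at i:
i:      1  2  3  4  5  6  7  8  9 10 11 12 13 14 15
a[i]:   8 15 10 16 17 18 19 12  9 10 11 12 13 14 15
S:      8 23 18 39 56 74 93 30 17 27 38 50 63 77 92
Maximum is 93 (e.g. 8 + 15 + 16 + 17 + 18 + 19).

93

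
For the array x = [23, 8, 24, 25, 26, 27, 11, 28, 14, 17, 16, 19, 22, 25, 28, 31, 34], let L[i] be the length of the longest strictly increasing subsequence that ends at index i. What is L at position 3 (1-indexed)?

dp[i] = 1 + max{dp[j] : j<i, x[j]<x[i]} (or 1 if no such j):
i:      1  2  3  4  5  6  7  8  9 10 11 12 13 14 15 16 17
x[i]:  23  8 24 25 26 27 11 28 14 17 16 19 22 25 28 31 34
dp:     1  1  2  3  4  5  2  6  3  4  4  5  6  7  8  9 10
At index 3 the value is 2.

2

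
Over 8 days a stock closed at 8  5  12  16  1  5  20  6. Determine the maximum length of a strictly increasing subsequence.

4

Track the smallest tail for each achievable length (strict):
8 → extends → [8]
5 → replaces 8 → [5]
12 → extends → [5, 12]
16 → extends → [5, 12, 16]
1 → replaces 5 → [1, 12, 16]
5 → replaces 12 → [1, 5, 16]
20 → extends → [1, 5, 16, 20]
6 → replaces 16 → [1, 5, 6, 20]
Four tails, so the longest strictly increasing subsequence has length 4 (e.g. 8, 12, 16, 20).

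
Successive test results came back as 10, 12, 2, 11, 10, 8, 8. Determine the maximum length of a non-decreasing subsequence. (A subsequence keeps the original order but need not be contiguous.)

Track the smallest tail for each achievable length (allowing ties):
10 → extends → [10]
12 → extends → [10, 12]
2 → replaces 10 → [2, 12]
11 → replaces 12 → [2, 11]
10 → replaces 11 → [2, 10]
8 → replaces 10 → [2, 8]
8 → extends → [2, 8, 8]
Three tails, so the longest non-decreasing subsequence has length 3 (e.g. 2, 8, 8).

3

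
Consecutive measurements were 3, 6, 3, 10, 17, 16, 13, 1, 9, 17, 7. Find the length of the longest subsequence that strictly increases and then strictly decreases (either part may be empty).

8

inc[i] = longest strictly increasing subsequence ending at i; dec[i] = longest strictly decreasing subsequence starting at i:
i:      1  2  3  4  5  6  7  8  9 10 11
a[i]:   3  6  3 10 17 16 13  1  9 17  7
inc:    1  2  1  3  4  4  4  1  3  5  3
dec:    2  3  2  3  5  4  3  1  2  2  1
Best peak at i=5 (value 17): inc=4, dec=5, length 4+5−1 = 8.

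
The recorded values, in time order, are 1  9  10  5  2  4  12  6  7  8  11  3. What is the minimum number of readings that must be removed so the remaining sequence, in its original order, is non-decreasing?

5

Fewest deletions = n − (longest non-decreasing subsequence).
i:      1  2  3  4  5  6  7  8  9 10 11 12
a[i]:   1  9 10  5  2  4 12  6  7  8 11  3
dp:     1  2  3  2  2  3  4  4  5  6  7  3
max dp = 7, so deletions = 12 − 7 = 5.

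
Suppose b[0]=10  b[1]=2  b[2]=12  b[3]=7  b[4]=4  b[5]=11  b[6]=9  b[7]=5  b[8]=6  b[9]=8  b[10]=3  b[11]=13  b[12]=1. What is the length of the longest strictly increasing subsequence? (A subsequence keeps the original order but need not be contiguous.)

6

Track the smallest tail for each achievable length (strict):
10 → extends → [10]
2 → replaces 10 → [2]
12 → extends → [2, 12]
7 → replaces 12 → [2, 7]
4 → replaces 7 → [2, 4]
11 → extends → [2, 4, 11]
9 → replaces 11 → [2, 4, 9]
5 → replaces 9 → [2, 4, 5]
6 → extends → [2, 4, 5, 6]
8 → extends → [2, 4, 5, 6, 8]
3 → replaces 4 → [2, 3, 5, 6, 8]
13 → extends → [2, 3, 5, 6, 8, 13]
1 → replaces 2 → [1, 3, 5, 6, 8, 13]
Six tails, so the longest strictly increasing subsequence has length 6 (e.g. 2, 4, 5, 6, 8, 13).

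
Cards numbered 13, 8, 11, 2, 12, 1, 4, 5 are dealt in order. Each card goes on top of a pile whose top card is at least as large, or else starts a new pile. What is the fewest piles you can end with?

The minimum number of non-increasing subsequences covering a sequence equals the length of its longest strictly increasing subsequence.
LIS length is 3 (e.g. 8, 11, 12), so 3 piles are needed.

3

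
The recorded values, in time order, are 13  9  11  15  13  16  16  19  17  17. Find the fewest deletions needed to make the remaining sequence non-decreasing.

Fewest deletions = n − (longest non-decreasing subsequence).
Patience tails:
13 → extends → [13]
9 → replaces 13 → [9]
11 → extends → [9, 11]
15 → extends → [9, 11, 15]
13 → replaces 15 → [9, 11, 13]
16 → extends → [9, 11, 13, 16]
16 → extends → [9, 11, 13, 16, 16]
19 → extends → [9, 11, 13, 16, 16, 19]
17 → replaces 19 → [9, 11, 13, 16, 16, 17]
17 → extends → [9, 11, 13, 16, 16, 17, 17]
Longest non-decreasing subsequence has length 7, so deletions = 10 − 7 = 3.

3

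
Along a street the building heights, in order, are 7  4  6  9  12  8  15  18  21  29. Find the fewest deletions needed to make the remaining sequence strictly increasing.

Fewest deletions = n − (longest strictly increasing subsequence).
Patience tails:
7 → extends → [7]
4 → replaces 7 → [4]
6 → extends → [4, 6]
9 → extends → [4, 6, 9]
12 → extends → [4, 6, 9, 12]
8 → replaces 9 → [4, 6, 8, 12]
15 → extends → [4, 6, 8, 12, 15]
18 → extends → [4, 6, 8, 12, 15, 18]
21 → extends → [4, 6, 8, 12, 15, 18, 21]
29 → extends → [4, 6, 8, 12, 15, 18, 21, 29]
Longest strictly increasing subsequence has length 8, so deletions = 10 − 8 = 2.

2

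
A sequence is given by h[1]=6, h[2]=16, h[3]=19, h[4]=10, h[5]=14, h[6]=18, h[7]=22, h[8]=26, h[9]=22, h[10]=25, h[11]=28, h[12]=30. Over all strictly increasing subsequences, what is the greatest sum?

Let S[i] be the best sum of a strictly increasing subsequence ending at i:
i:       1   2   3   4   5   6   7   8   9  10  11  12
h[i]:    6  16  19  10  14  18  22  26  22  25  28  30
S:       6  22  41  16  30  48  70  96  70  95 124 154
Maximum is 154 (e.g. 6 + 10 + 14 + 18 + 22 + 26 + 28 + 30).

154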